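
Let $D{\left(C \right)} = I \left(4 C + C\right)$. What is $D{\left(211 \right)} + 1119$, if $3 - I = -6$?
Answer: $10614$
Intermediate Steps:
$I = 9$ ($I = 3 - -6 = 3 + 6 = 9$)
$D{\left(C \right)} = 45 C$ ($D{\left(C \right)} = 9 \left(4 C + C\right) = 9 \cdot 5 C = 45 C$)
$D{\left(211 \right)} + 1119 = 45 \cdot 211 + 1119 = 9495 + 1119 = 10614$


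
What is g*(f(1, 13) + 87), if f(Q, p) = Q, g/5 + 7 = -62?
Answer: -30360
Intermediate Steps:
g = -345 (g = -35 + 5*(-62) = -35 - 310 = -345)
g*(f(1, 13) + 87) = -345*(1 + 87) = -345*88 = -30360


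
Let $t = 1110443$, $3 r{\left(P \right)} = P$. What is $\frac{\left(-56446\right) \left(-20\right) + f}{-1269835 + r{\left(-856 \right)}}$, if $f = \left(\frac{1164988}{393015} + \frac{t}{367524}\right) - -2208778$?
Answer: $- \frac{160702041302045879}{61153095404354940} \approx -2.6279$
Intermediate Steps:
$r{\left(P \right)} = \frac{P}{3}$
$f = \frac{106347386351595479}{48147481620}$ ($f = \left(\frac{1164988}{393015} + \frac{1110443}{367524}\right) - -2208778 = \left(1164988 \cdot \frac{1}{393015} + 1110443 \cdot \frac{1}{367524}\right) + 2208778 = \left(\frac{1164988}{393015} + \frac{1110443}{367524}\right) + 2208778 = \frac{288193935119}{48147481620} + 2208778 = \frac{106347386351595479}{48147481620} \approx 2.2088 \cdot 10^{6}$)
$\frac{\left(-56446\right) \left(-20\right) + f}{-1269835 + r{\left(-856 \right)}} = \frac{\left(-56446\right) \left(-20\right) + \frac{106347386351595479}{48147481620}}{-1269835 + \frac{1}{3} \left(-856\right)} = \frac{1128920 + \frac{106347386351595479}{48147481620}}{-1269835 - \frac{856}{3}} = \frac{160702041302045879}{48147481620 \left(- \frac{3810361}{3}\right)} = \frac{160702041302045879}{48147481620} \left(- \frac{3}{3810361}\right) = - \frac{160702041302045879}{61153095404354940}$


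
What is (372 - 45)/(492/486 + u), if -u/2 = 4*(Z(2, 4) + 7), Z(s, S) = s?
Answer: -26487/5750 ≈ -4.6064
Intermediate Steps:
u = -72 (u = -8*(2 + 7) = -8*9 = -2*36 = -72)
(372 - 45)/(492/486 + u) = (372 - 45)/(492/486 - 72) = 327/(492*(1/486) - 72) = 327/(82/81 - 72) = 327/(-5750/81) = 327*(-81/5750) = -26487/5750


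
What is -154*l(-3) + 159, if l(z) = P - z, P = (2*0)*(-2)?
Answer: -303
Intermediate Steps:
P = 0 (P = 0*(-2) = 0)
l(z) = -z (l(z) = 0 - z = -z)
-154*l(-3) + 159 = -(-154)*(-3) + 159 = -154*3 + 159 = -462 + 159 = -303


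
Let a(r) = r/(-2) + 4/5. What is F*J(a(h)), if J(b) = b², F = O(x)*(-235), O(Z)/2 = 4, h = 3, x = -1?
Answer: -4606/5 ≈ -921.20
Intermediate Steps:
O(Z) = 8 (O(Z) = 2*4 = 8)
a(r) = ⅘ - r/2 (a(r) = r*(-½) + 4*(⅕) = -r/2 + ⅘ = ⅘ - r/2)
F = -1880 (F = 8*(-235) = -1880)
F*J(a(h)) = -1880*(⅘ - ½*3)² = -1880*(⅘ - 3/2)² = -1880*(-7/10)² = -1880*49/100 = -4606/5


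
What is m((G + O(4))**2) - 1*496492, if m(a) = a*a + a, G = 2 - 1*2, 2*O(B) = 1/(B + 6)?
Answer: -79438719599/160000 ≈ -4.9649e+5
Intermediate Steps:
O(B) = 1/(2*(6 + B)) (O(B) = 1/(2*(B + 6)) = 1/(2*(6 + B)))
G = 0 (G = 2 - 2 = 0)
m(a) = a + a**2 (m(a) = a**2 + a = a + a**2)
m((G + O(4))**2) - 1*496492 = (0 + 1/(2*(6 + 4)))**2*(1 + (0 + 1/(2*(6 + 4)))**2) - 1*496492 = (0 + (1/2)/10)**2*(1 + (0 + (1/2)/10)**2) - 496492 = (0 + (1/2)*(1/10))**2*(1 + (0 + (1/2)*(1/10))**2) - 496492 = (0 + 1/20)**2*(1 + (0 + 1/20)**2) - 496492 = (1/20)**2*(1 + (1/20)**2) - 496492 = (1 + 1/400)/400 - 496492 = (1/400)*(401/400) - 496492 = 401/160000 - 496492 = -79438719599/160000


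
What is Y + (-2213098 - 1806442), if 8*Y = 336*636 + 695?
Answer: -31941929/8 ≈ -3.9927e+6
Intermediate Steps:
Y = 214391/8 (Y = (336*636 + 695)/8 = (213696 + 695)/8 = (⅛)*214391 = 214391/8 ≈ 26799.)
Y + (-2213098 - 1806442) = 214391/8 + (-2213098 - 1806442) = 214391/8 - 4019540 = -31941929/8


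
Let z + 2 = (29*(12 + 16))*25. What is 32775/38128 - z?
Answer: -773889369/38128 ≈ -20297.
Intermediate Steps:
z = 20298 (z = -2 + (29*(12 + 16))*25 = -2 + (29*28)*25 = -2 + 812*25 = -2 + 20300 = 20298)
32775/38128 - z = 32775/38128 - 1*20298 = 32775*(1/38128) - 20298 = 32775/38128 - 20298 = -773889369/38128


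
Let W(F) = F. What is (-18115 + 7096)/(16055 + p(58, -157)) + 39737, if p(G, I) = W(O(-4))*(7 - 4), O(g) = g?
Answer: 637489672/16043 ≈ 39736.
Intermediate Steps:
p(G, I) = -12 (p(G, I) = -4*(7 - 4) = -4*3 = -12)
(-18115 + 7096)/(16055 + p(58, -157)) + 39737 = (-18115 + 7096)/(16055 - 12) + 39737 = -11019/16043 + 39737 = 637489672/16043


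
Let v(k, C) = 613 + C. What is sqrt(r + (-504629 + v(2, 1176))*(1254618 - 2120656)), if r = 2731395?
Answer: sqrt(435481279315) ≈ 6.5991e+5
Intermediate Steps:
sqrt(r + (-504629 + v(2, 1176))*(1254618 - 2120656)) = sqrt(2731395 + (-504629 + (613 + 1176))*(1254618 - 2120656)) = sqrt(2731395 + (-504629 + 1789)*(-866038)) = sqrt(2731395 - 502840*(-866038)) = sqrt(2731395 + 435478547920) = sqrt(435481279315)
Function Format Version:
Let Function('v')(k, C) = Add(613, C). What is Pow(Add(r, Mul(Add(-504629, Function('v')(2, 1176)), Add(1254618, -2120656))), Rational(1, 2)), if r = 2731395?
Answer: Pow(435481279315, Rational(1, 2)) ≈ 6.5991e+5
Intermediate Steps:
Pow(Add(r, Mul(Add(-504629, Function('v')(2, 1176)), Add(1254618, -2120656))), Rational(1, 2)) = Pow(Add(2731395, Mul(Add(-504629, Add(613, 1176)), Add(1254618, -2120656))), Rational(1, 2)) = Pow(Add(2731395, Mul(Add(-504629, 1789), -866038)), Rational(1, 2)) = Pow(Add(2731395, Mul(-502840, -866038)), Rational(1, 2)) = Pow(Add(2731395, 435478547920), Rational(1, 2)) = Pow(435481279315, Rational(1, 2))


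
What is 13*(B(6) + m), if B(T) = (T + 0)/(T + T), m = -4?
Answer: -91/2 ≈ -45.500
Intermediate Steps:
B(T) = ½ (B(T) = T/((2*T)) = T*(1/(2*T)) = ½)
13*(B(6) + m) = 13*(½ - 4) = 13*(-7/2) = -91/2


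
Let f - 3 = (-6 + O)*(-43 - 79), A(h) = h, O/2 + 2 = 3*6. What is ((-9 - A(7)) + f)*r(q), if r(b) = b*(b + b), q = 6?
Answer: -229320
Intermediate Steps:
O = 32 (O = -4 + 2*(3*6) = -4 + 2*18 = -4 + 36 = 32)
r(b) = 2*b² (r(b) = b*(2*b) = 2*b²)
f = -3169 (f = 3 + (-6 + 32)*(-43 - 79) = 3 + 26*(-122) = 3 - 3172 = -3169)
((-9 - A(7)) + f)*r(q) = ((-9 - 1*7) - 3169)*(2*6²) = ((-9 - 7) - 3169)*(2*36) = (-16 - 3169)*72 = -3185*72 = -229320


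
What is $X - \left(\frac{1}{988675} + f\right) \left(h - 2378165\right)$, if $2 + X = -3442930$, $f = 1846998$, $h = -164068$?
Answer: $\frac{4642319333402249583}{988675} \approx 4.6955 \cdot 10^{12}$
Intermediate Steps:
$X = -3442932$ ($X = -2 - 3442930 = -3442932$)
$X - \left(\frac{1}{988675} + f\right) \left(h - 2378165\right) = -3442932 - \left(\frac{1}{988675} + 1846998\right) \left(-164068 - 2378165\right) = -3442932 - \left(\frac{1}{988675} + 1846998\right) \left(-2542233\right) = -3442932 - \frac{1826080747651}{988675} \left(-2542233\right) = -3442932 - - \frac{4642322737343044683}{988675} = -3442932 + \frac{4642322737343044683}{988675} = \frac{4642319333402249583}{988675}$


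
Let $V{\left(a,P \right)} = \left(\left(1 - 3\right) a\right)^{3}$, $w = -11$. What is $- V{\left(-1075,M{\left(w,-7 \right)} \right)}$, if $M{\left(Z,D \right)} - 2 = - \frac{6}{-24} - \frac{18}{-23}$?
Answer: $-9938375000$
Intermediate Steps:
$M{\left(Z,D \right)} = \frac{279}{92}$ ($M{\left(Z,D \right)} = 2 - \left(- \frac{18}{23} - \frac{1}{4}\right) = 2 - - \frac{95}{92} = 2 + \left(\frac{1}{4} + \frac{18}{23}\right) = 2 + \frac{95}{92} = \frac{279}{92}$)
$V{\left(a,P \right)} = - 8 a^{3}$ ($V{\left(a,P \right)} = \left(- 2 a\right)^{3} = - 8 a^{3}$)
$- V{\left(-1075,M{\left(w,-7 \right)} \right)} = - \left(-8\right) \left(-1075\right)^{3} = - \left(-8\right) \left(-1242296875\right) = \left(-1\right) 9938375000 = -9938375000$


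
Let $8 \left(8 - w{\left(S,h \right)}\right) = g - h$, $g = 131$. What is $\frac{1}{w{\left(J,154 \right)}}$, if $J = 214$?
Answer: $\frac{8}{87} \approx 0.091954$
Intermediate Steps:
$w{\left(S,h \right)} = - \frac{67}{8} + \frac{h}{8}$ ($w{\left(S,h \right)} = 8 - \frac{131 - h}{8} = 8 + \left(- \frac{131}{8} + \frac{h}{8}\right) = - \frac{67}{8} + \frac{h}{8}$)
$\frac{1}{w{\left(J,154 \right)}} = \frac{1}{- \frac{67}{8} + \frac{1}{8} \cdot 154} = \frac{1}{- \frac{67}{8} + \frac{77}{4}} = \frac{1}{\frac{87}{8}} = \frac{8}{87}$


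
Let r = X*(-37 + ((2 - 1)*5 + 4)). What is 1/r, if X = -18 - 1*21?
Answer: 1/1092 ≈ 0.00091575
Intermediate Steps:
X = -39 (X = -18 - 21 = -39)
r = 1092 (r = -39*(-37 + ((2 - 1)*5 + 4)) = -39*(-37 + (1*5 + 4)) = -39*(-37 + (5 + 4)) = -39*(-37 + 9) = -39*(-28) = 1092)
1/r = 1/1092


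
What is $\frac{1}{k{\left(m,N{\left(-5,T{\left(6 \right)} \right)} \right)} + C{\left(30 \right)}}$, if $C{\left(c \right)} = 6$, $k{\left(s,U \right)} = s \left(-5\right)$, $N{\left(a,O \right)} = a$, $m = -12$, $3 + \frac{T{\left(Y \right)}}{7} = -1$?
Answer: $\frac{1}{66} \approx 0.015152$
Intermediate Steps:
$T{\left(Y \right)} = -28$ ($T{\left(Y \right)} = -21 + 7 \left(-1\right) = -21 - 7 = -28$)
$k{\left(s,U \right)} = - 5 s$
$\frac{1}{k{\left(m,N{\left(-5,T{\left(6 \right)} \right)} \right)} + C{\left(30 \right)}} = \frac{1}{\left(-5\right) \left(-12\right) + 6} = \frac{1}{60 + 6} = \frac{1}{66}$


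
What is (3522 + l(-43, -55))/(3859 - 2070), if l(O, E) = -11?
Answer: 3511/1789 ≈ 1.9625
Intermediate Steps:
(3522 + l(-43, -55))/(3859 - 2070) = (3522 - 11)/(3859 - 2070) = 3511/1789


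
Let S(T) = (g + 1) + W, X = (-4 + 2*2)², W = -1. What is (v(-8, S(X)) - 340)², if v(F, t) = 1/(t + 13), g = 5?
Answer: 37442161/324 ≈ 1.1556e+5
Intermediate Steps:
X = 0 (X = (-4 + 4)² = 0² = 0)
S(T) = 5 (S(T) = (5 + 1) - 1 = 6 - 1 = 5)
v(F, t) = 1/(13 + t)
(v(-8, S(X)) - 340)² = (1/(13 + 5) - 340)² = (1/18 - 340)² = (-6119/18)² = 37442161/324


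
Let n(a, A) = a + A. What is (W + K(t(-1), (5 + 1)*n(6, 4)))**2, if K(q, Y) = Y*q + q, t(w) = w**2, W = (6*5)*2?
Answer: 14641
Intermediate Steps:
W = 60 (W = 30*2 = 60)
n(a, A) = A + a
K(q, Y) = q + Y*q
(W + K(t(-1), (5 + 1)*n(6, 4)))**2 = (60 + (-1)**2*(1 + (5 + 1)*(4 + 6)))**2 = (60 + 1*(1 + 6*10))**2 = (60 + 1*(1 + 60))**2 = (60 + 1*61)**2 = (60 + 61)**2 = 121**2 = 14641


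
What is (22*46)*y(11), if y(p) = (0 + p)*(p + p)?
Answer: 244904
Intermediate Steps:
y(p) = 2*p**2 (y(p) = p*(2*p) = 2*p**2)
(22*46)*y(11) = (22*46)*(2*11**2) = 1012*(2*121) = 1012*242 = 244904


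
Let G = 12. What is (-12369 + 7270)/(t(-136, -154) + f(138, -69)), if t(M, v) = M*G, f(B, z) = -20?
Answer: 5099/1652 ≈ 3.0866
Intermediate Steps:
t(M, v) = 12*M (t(M, v) = M*12 = 12*M)
(-12369 + 7270)/(t(-136, -154) + f(138, -69)) = (-12369 + 7270)/(12*(-136) - 20) = -5099/(-1632 - 20) = -5099/(-1652) = -5099*(-1/1652) = 5099/1652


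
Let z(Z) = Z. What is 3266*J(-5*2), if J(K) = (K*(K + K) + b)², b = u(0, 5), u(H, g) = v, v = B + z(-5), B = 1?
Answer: 125466656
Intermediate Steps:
v = -4 (v = 1 - 5 = -4)
u(H, g) = -4
b = -4
J(K) = (-4 + 2*K²)² (J(K) = (K*(K + K) - 4)² = (K*(2*K) - 4)² = (2*K² - 4)² = (-4 + 2*K²)²)
3266*J(-5*2) = 3266*(4*(-2 + (-5*2)²)²) = 3266*(4*(-2 + (-10)²)²) = 3266*(4*(-2 + 100)²) = 3266*(4*98²) = 3266*(4*9604) = 3266*38416 = 125466656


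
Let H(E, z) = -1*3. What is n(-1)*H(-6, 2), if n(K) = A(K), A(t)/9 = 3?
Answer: -81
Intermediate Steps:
A(t) = 27 (A(t) = 9*3 = 27)
n(K) = 27
H(E, z) = -3
n(-1)*H(-6, 2) = 27*(-3) = -81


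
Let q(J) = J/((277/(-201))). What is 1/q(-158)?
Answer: 277/31758 ≈ 0.0087222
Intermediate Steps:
q(J) = -201*J/277 (q(J) = J/((277*(-1/201))) = J/(-277/201) = J*(-201/277) = -201*J/277)
1/q(-158) = 1/(-201/277*(-158)) = 1/(31758/277) = 277/31758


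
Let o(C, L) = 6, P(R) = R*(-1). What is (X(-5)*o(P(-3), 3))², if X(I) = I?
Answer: 900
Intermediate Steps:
P(R) = -R
(X(-5)*o(P(-3), 3))² = (-5*6)² = (-30)² = 900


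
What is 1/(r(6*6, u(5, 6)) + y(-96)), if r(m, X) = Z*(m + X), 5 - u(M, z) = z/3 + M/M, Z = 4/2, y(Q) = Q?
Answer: -1/20 ≈ -0.050000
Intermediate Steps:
Z = 2 (Z = 4*(½) = 2)
u(M, z) = 4 - z/3 (u(M, z) = 5 - (z/3 + M/M) = 5 - (z*(⅓) + 1) = 5 - (z/3 + 1) = 5 - (1 + z/3) = 5 + (-1 - z/3) = 4 - z/3)
r(m, X) = 2*X + 2*m (r(m, X) = 2*(m + X) = 2*(X + m) = 2*X + 2*m)
1/(r(6*6, u(5, 6)) + y(-96)) = 1/((2*(4 - ⅓*6) + 2*(6*6)) - 96) = 1/((2*(4 - 2) + 2*36) - 96) = 1/((2*2 + 72) - 96) = 1/((4 + 72) - 96) = 1/(76 - 96) = 1/(-20) = -1/20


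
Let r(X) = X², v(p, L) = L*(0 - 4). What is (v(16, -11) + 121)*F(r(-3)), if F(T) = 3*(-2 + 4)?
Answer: 990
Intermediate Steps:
v(p, L) = -4*L (v(p, L) = L*(-4) = -4*L)
F(T) = 6 (F(T) = 3*2 = 6)
(v(16, -11) + 121)*F(r(-3)) = (-4*(-11) + 121)*6 = (44 + 121)*6 = 165*6 = 990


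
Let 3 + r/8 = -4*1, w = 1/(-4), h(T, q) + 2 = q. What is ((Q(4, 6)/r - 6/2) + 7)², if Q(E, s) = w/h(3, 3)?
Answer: 804609/50176 ≈ 16.036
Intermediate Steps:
h(T, q) = -2 + q
w = -¼ ≈ -0.25000
r = -56 (r = -24 + 8*(-4*1) = -24 + 8*(-4) = -24 - 32 = -56)
Q(E, s) = -¼ (Q(E, s) = -1/(4*(-2 + 3)) = -¼/1 = -¼*1 = -¼)
((Q(4, 6)/r - 6/2) + 7)² = ((-¼/(-56) - 6/2) + 7)² = ((-¼*(-1/56) - 6*½) + 7)² = ((1/224 - 3) + 7)² = (-671/224 + 7)² = (897/224)² = 804609/50176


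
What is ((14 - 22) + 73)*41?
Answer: 2665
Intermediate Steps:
((14 - 22) + 73)*41 = (-8 + 73)*41 = 65*41 = 2665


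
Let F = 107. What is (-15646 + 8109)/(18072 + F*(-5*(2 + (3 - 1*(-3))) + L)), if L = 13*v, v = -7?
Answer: -7537/4055 ≈ -1.8587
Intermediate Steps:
L = -91 (L = 13*(-7) = -91)
(-15646 + 8109)/(18072 + F*(-5*(2 + (3 - 1*(-3))) + L)) = (-15646 + 8109)/(18072 + 107*(-5*(2 + (3 - 1*(-3))) - 91)) = -7537/(18072 + 107*(-5*(2 + (3 + 3)) - 91)) = -7537/(18072 + 107*(-5*(2 + 6) - 91)) = -7537/(18072 + 107*(-5*8 - 91)) = -7537/(18072 + 107*(-40 - 91)) = -7537/(18072 + 107*(-131)) = -7537/(18072 - 14017) = -7537/4055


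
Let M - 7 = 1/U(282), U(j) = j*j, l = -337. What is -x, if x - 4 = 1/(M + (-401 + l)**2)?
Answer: -173251384024/43312826125 ≈ -4.0000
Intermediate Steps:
U(j) = j**2
M = 556669/79524 (M = 7 + 1/(282**2) = 7 + 1/79524 = 556669/79524 ≈ 7.0000)
x = 173251384024/43312826125 (x = 4 + 1/(556669/79524 + (-401 - 337)**2) = 4 + 1/(556669/79524 + (-738)**2) = 4 + 1/(556669/79524 + 544644) = 4 + 1/(43312826125/79524) = 4 + 79524/43312826125 = 173251384024/43312826125 ≈ 4.0000)
-x = -1*173251384024/43312826125 = -173251384024/43312826125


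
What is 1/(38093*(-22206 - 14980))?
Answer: -1/1416526298 ≈ -7.0595e-10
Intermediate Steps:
1/(38093*(-22206 - 14980)) = (1/38093)/(-37186) = (1/38093)*(-1/37186) = -1/1416526298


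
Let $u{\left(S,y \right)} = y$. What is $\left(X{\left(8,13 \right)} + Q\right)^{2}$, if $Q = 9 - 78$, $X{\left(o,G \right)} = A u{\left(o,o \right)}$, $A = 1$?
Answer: $3721$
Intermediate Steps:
$X{\left(o,G \right)} = o$ ($X{\left(o,G \right)} = 1 o = o$)
$Q = -69$
$\left(X{\left(8,13 \right)} + Q\right)^{2} = \left(8 - 69\right)^{2} = \left(-61\right)^{2} = 3721$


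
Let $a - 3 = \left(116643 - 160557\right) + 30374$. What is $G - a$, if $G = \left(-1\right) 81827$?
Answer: $-68290$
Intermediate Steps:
$G = -81827$
$a = -13537$ ($a = 3 + \left(\left(116643 - 160557\right) + 30374\right) = 3 + \left(-43914 + 30374\right) = 3 - 13540 = -13537$)
$G - a = -81827 - -13537 = -81827 + 13537 = -68290$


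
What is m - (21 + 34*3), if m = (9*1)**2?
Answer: -42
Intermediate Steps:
m = 81 (m = 9**2 = 81)
m - (21 + 34*3) = 81 - (21 + 34*3) = 81 - (21 + 102) = 81 - 1*123 = 81 - 123 = -42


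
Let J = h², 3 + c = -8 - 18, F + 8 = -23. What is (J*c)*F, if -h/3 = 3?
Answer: 72819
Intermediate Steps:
h = -9 (h = -3*3 = -9)
F = -31 (F = -8 - 23 = -31)
c = -29 (c = -3 + (-8 - 18) = -3 - 26 = -29)
J = 81 (J = (-9)² = 81)
(J*c)*F = (81*(-29))*(-31) = -2349*(-31) = 72819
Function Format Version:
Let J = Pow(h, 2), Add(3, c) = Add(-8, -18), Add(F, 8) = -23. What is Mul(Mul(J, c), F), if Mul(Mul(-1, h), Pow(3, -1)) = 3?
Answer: 72819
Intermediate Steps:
h = -9 (h = Mul(-3, 3) = -9)
F = -31 (F = Add(-8, -23) = -31)
c = -29 (c = Add(-3, Add(-8, -18)) = Add(-3, -26) = -29)
J = 81 (J = Pow(-9, 2) = 81)
Mul(Mul(J, c), F) = Mul(Mul(81, -29), -31) = Mul(-2349, -31) = 72819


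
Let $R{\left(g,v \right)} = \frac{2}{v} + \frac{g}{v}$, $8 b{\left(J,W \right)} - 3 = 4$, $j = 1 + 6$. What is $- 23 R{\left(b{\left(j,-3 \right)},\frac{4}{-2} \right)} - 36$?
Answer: $- \frac{47}{16} \approx -2.9375$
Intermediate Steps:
$j = 7$
$b{\left(J,W \right)} = \frac{7}{8}$ ($b{\left(J,W \right)} = \frac{3}{8} + \frac{1}{8} \cdot 4 = \frac{3}{8} + \frac{1}{2} = \frac{7}{8}$)
$- 23 R{\left(b{\left(j,-3 \right)},\frac{4}{-2} \right)} - 36 = - 23 \frac{2 + \frac{7}{8}}{4 \frac{1}{-2}} - 36 = - 23 \frac{1}{4 \left(- \frac{1}{2}\right)} \frac{23}{8} - 36 = - 23 \frac{1}{-2} \cdot \frac{23}{8} - 36 = - 23 \left(\left(- \frac{1}{2}\right) \frac{23}{8}\right) - 36 = \left(-23\right) \left(- \frac{23}{16}\right) - 36 = \frac{529}{16} - 36 = - \frac{47}{16}$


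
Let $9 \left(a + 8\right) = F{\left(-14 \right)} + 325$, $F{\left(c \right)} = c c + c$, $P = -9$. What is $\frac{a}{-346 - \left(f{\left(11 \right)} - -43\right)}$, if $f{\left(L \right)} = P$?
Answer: $- \frac{29}{228} \approx -0.12719$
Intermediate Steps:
$f{\left(L \right)} = -9$
$F{\left(c \right)} = c + c^{2}$ ($F{\left(c \right)} = c^{2} + c = c + c^{2}$)
$a = \frac{145}{3}$ ($a = -8 + \frac{- 14 \left(1 - 14\right) + 325}{9} = -8 + \frac{\left(-14\right) \left(-13\right) + 325}{9} = -8 + \frac{182 + 325}{9} = -8 + \frac{1}{9} \cdot 507 = -8 + \frac{169}{3} = \frac{145}{3} \approx 48.333$)
$\frac{a}{-346 - \left(f{\left(11 \right)} - -43\right)} = \frac{145}{3 \left(-346 - \left(-9 - -43\right)\right)} = \frac{145}{3 \left(-346 - \left(-9 + 43\right)\right)} = \frac{145}{3 \left(-346 - 34\right)} = \frac{145}{3 \left(-380\right)} = \frac{145}{3} \left(- \frac{1}{380}\right) = - \frac{29}{228}$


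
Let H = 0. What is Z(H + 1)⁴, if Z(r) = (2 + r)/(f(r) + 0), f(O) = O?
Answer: 81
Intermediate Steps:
Z(r) = (2 + r)/r (Z(r) = (2 + r)/(r + 0) = (2 + r)/r)
Z(H + 1)⁴ = ((2 + (0 + 1))/(0 + 1))⁴ = ((2 + 1)/1)⁴ = (1*3)⁴ = 3⁴ = 81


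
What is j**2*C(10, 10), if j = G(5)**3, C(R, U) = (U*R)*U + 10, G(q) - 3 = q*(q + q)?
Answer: 22386004740290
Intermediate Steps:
G(q) = 3 + 2*q**2 (G(q) = 3 + q*(q + q) = 3 + q*(2*q) = 3 + 2*q**2)
C(R, U) = 10 + R*U**2 (C(R, U) = (R*U)*U + 10 = R*U**2 + 10 = 10 + R*U**2)
j = 148877 (j = (3 + 2*5**2)**3 = (3 + 2*25)**3 = (3 + 50)**3 = 53**3 = 148877)
j**2*C(10, 10) = 148877**2*(10 + 10*10**2) = 22164361129*(10 + 10*100) = 22164361129*(10 + 1000) = 22164361129*1010 = 22386004740290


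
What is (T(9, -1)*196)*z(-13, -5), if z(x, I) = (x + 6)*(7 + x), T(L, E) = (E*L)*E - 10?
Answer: -8232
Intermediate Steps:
T(L, E) = -10 + L*E² (T(L, E) = L*E² - 10 = -10 + L*E²)
z(x, I) = (6 + x)*(7 + x)
(T(9, -1)*196)*z(-13, -5) = ((-10 + 9*(-1)²)*196)*(42 + (-13)² + 13*(-13)) = ((-10 + 9*1)*196)*(42 + 169 - 169) = ((-10 + 9)*196)*42 = -1*196*42 = -196*42 = -8232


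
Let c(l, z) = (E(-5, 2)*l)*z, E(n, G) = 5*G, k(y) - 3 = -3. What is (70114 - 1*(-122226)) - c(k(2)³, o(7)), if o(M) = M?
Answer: 192340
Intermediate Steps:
k(y) = 0 (k(y) = 3 - 3 = 0)
c(l, z) = 10*l*z (c(l, z) = ((5*2)*l)*z = (10*l)*z = 10*l*z)
(70114 - 1*(-122226)) - c(k(2)³, o(7)) = (70114 - 1*(-122226)) - 10*0³*7 = (70114 + 122226) - 10*0*7 = 192340 - 1*0 = 192340 + 0 = 192340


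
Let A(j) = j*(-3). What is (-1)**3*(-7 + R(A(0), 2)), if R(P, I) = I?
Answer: 5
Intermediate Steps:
A(j) = -3*j
(-1)**3*(-7 + R(A(0), 2)) = (-1)**3*(-7 + 2) = -1*(-5) = 5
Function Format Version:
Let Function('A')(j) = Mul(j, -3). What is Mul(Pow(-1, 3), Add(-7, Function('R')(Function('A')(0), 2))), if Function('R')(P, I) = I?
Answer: 5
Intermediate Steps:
Function('A')(j) = Mul(-3, j)
Mul(Pow(-1, 3), Add(-7, Function('R')(Function('A')(0), 2))) = Mul(Pow(-1, 3), Add(-7, 2)) = Mul(-1, -5) = 5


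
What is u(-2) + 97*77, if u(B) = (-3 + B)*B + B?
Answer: 7477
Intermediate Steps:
u(B) = B + B*(-3 + B) (u(B) = B*(-3 + B) + B = B + B*(-3 + B))
u(-2) + 97*77 = -2*(-2 - 2) + 97*77 = -2*(-4) + 7469 = 8 + 7469 = 7477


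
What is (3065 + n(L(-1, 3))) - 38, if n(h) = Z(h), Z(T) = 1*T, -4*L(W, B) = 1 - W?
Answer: 6053/2 ≈ 3026.5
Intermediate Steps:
L(W, B) = -1/4 + W/4 (L(W, B) = -(1 - W)/4 = -1/4 + W/4)
Z(T) = T
n(h) = h
(3065 + n(L(-1, 3))) - 38 = (3065 + (-1/4 + (1/4)*(-1))) - 38 = (3065 + (-1/4 - 1/4)) - 38 = (3065 - 1/2) - 38 = 6129/2 - 38 = 6053/2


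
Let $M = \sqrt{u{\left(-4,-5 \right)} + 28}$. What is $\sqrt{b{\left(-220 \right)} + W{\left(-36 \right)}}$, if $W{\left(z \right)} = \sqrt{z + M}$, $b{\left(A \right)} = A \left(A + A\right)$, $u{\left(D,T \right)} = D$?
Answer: $\sqrt{96800 + i \sqrt{2} \sqrt{18 - \sqrt{6}}} \approx 311.13 + 0.009 i$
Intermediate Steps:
$M = 2 \sqrt{6}$ ($M = \sqrt{-4 + 28} = \sqrt{24} = 2 \sqrt{6} \approx 4.899$)
$b{\left(A \right)} = 2 A^{2}$ ($b{\left(A \right)} = A 2 A = 2 A^{2}$)
$W{\left(z \right)} = \sqrt{z + 2 \sqrt{6}}$
$\sqrt{b{\left(-220 \right)} + W{\left(-36 \right)}} = \sqrt{2 \left(-220\right)^{2} + \sqrt{-36 + 2 \sqrt{6}}} = \sqrt{2 \cdot 48400 + \sqrt{-36 + 2 \sqrt{6}}} = \sqrt{96800 + \sqrt{-36 + 2 \sqrt{6}}}$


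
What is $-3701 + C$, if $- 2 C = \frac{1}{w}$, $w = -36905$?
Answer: $- \frac{273170809}{73810} \approx -3701.0$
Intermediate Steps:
$C = \frac{1}{73810}$ ($C = - \frac{1}{2 \left(-36905\right)} = \left(- \frac{1}{2}\right) \left(- \frac{1}{36905}\right) = \frac{1}{73810} \approx 1.3548 \cdot 10^{-5}$)
$-3701 + C = -3701 + \frac{1}{73810} = - \frac{273170809}{73810}$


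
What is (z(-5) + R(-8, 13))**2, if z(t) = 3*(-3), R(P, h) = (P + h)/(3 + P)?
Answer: 100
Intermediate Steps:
R(P, h) = (P + h)/(3 + P)
z(t) = -9
(z(-5) + R(-8, 13))**2 = (-9 + (-8 + 13)/(3 - 8))**2 = (-9 + 5/(-5))**2 = (-9 - 1/5*5)**2 = (-9 - 1)**2 = (-10)**2 = 100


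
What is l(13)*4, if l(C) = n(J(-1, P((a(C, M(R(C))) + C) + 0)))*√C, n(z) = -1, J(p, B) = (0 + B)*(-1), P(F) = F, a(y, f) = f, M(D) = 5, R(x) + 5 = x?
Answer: -4*√13 ≈ -14.422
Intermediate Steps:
R(x) = -5 + x
J(p, B) = -B (J(p, B) = B*(-1) = -B)
l(C) = -√C
l(13)*4 = -√13*4 = -4*√13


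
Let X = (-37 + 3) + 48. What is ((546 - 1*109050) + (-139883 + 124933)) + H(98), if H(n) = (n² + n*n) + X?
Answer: -104232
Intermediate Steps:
X = 14 (X = -34 + 48 = 14)
H(n) = 14 + 2*n² (H(n) = (n² + n*n) + 14 = (n² + n²) + 14 = 2*n² + 14 = 14 + 2*n²)
((546 - 1*109050) + (-139883 + 124933)) + H(98) = ((546 - 1*109050) + (-139883 + 124933)) + (14 + 2*98²) = ((546 - 109050) - 14950) + (14 + 2*9604) = (-108504 - 14950) + (14 + 19208) = -123454 + 19222 = -104232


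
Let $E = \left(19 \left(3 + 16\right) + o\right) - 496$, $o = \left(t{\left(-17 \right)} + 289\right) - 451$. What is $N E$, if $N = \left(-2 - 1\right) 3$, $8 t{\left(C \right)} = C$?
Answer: $\frac{21537}{8} \approx 2692.1$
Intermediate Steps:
$t{\left(C \right)} = \frac{C}{8}$
$o = - \frac{1313}{8}$ ($o = \left(\frac{1}{8} \left(-17\right) + 289\right) - 451 = \left(- \frac{17}{8} + 289\right) - 451 = \frac{2295}{8} - 451 = - \frac{1313}{8} \approx -164.13$)
$N = -9$ ($N = \left(-3\right) 3 = -9$)
$E = - \frac{2393}{8}$ ($E = \left(19 \left(3 + 16\right) - \frac{1313}{8}\right) - 496 = \left(19 \cdot 19 - \frac{1313}{8}\right) - 496 = \left(361 - \frac{1313}{8}\right) - 496 = \frac{1575}{8} - 496 = - \frac{2393}{8} \approx -299.13$)
$N E = \left(-9\right) \left(- \frac{2393}{8}\right) = \frac{21537}{8}$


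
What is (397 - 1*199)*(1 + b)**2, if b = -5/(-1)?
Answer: 7128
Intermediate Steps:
b = 5 (b = -5*(-1) = 5)
(397 - 1*199)*(1 + b)**2 = (397 - 1*199)*(1 + 5)**2 = (397 - 199)*6**2 = 198*36 = 7128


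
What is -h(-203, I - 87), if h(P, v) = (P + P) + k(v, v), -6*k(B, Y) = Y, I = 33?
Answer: 397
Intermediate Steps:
k(B, Y) = -Y/6
h(P, v) = 2*P - v/6 (h(P, v) = (P + P) - v/6 = 2*P - v/6)
-h(-203, I - 87) = -(2*(-203) - (33 - 87)/6) = -(-406 - ⅙*(-54)) = -(-406 + 9) = -1*(-397) = 397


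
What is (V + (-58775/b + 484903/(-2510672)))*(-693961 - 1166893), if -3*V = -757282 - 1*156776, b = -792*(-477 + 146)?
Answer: -23323159197266242601857/41136105384 ≈ -5.6698e+11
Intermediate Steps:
b = 262152 (b = -792*(-331) = 262152)
V = 304686 (V = -(-757282 - 1*156776)/3 = -(-757282 - 156776)/3 = -⅓*(-914058) = 304686)
(V + (-58775/b + 484903/(-2510672)))*(-693961 - 1166893) = (304686 + (-58775/262152 + 484903/(-2510672)))*(-693961 - 1166893) = (304686 + (-58775*1/262152 + 484903*(-1/2510672)))*(-1860854) = (304686 + (-58775/262152 - 484903/2510672))*(-1860854) = (304686 - 34335379757/82272210768)*(-1860854) = (25067156474679091/82272210768)*(-1860854) = -23323159197266242601857/41136105384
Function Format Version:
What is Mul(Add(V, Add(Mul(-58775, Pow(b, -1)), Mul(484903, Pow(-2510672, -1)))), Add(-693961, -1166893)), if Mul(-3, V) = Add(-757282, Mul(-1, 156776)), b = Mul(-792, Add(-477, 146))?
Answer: Rational(-23323159197266242601857, 41136105384) ≈ -5.6698e+11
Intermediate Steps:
b = 262152 (b = Mul(-792, -331) = 262152)
V = 304686 (V = Mul(Rational(-1, 3), Add(-757282, Mul(-1, 156776))) = Mul(Rational(-1, 3), Add(-757282, -156776)) = Mul(Rational(-1, 3), -914058) = 304686)
Mul(Add(V, Add(Mul(-58775, Pow(b, -1)), Mul(484903, Pow(-2510672, -1)))), Add(-693961, -1166893)) = Mul(Add(304686, Add(Mul(-58775, Pow(262152, -1)), Mul(484903, Pow(-2510672, -1)))), Add(-693961, -1166893)) = Mul(Add(304686, Add(Mul(-58775, Rational(1, 262152)), Mul(484903, Rational(-1, 2510672)))), -1860854) = Mul(Add(304686, Add(Rational(-58775, 262152), Rational(-484903, 2510672))), -1860854) = Mul(Add(304686, Rational(-34335379757, 82272210768)), -1860854) = Mul(Rational(25067156474679091, 82272210768), -1860854) = Rational(-23323159197266242601857, 41136105384)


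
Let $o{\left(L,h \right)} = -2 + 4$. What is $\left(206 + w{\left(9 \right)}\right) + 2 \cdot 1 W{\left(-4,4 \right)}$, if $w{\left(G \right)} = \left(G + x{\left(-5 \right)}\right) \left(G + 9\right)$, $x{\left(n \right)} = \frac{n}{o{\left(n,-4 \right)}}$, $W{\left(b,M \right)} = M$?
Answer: $331$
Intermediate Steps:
$o{\left(L,h \right)} = 2$
$x{\left(n \right)} = \frac{n}{2}$
$w{\left(G \right)} = \left(9 + G\right) \left(- \frac{5}{2} + G\right)$ ($w{\left(G \right)} = \left(G + \frac{1}{2} \left(-5\right)\right) \left(G + 9\right) = \left(G - \frac{5}{2}\right) \left(9 + G\right) = \left(- \frac{5}{2} + G\right) \left(9 + G\right) = \left(9 + G\right) \left(- \frac{5}{2} + G\right)$)
$\left(206 + w{\left(9 \right)}\right) + 2 \cdot 1 W{\left(-4,4 \right)} = \left(206 + \left(- \frac{45}{2} + 9^{2} + \frac{13}{2} \cdot 9\right)\right) + 2 \cdot 1 \cdot 4 = \left(206 + \left(- \frac{45}{2} + 81 + \frac{117}{2}\right)\right) + 2 \cdot 4 = \left(206 + 117\right) + 8 = 323 + 8 = 331$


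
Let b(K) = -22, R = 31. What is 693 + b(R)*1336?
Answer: -28699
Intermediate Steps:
693 + b(R)*1336 = 693 - 22*1336 = 693 - 29392 = -28699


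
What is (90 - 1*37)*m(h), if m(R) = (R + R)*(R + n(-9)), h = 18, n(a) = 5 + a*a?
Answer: 198432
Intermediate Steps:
n(a) = 5 + a²
m(R) = 2*R*(86 + R) (m(R) = (R + R)*(R + (5 + (-9)²)) = (2*R)*(R + (5 + 81)) = (2*R)*(R + 86) = (2*R)*(86 + R) = 2*R*(86 + R))
(90 - 1*37)*m(h) = (90 - 1*37)*(2*18*(86 + 18)) = (90 - 37)*(2*18*104) = 53*3744 = 198432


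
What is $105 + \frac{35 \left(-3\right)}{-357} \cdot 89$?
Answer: $\frac{2230}{17} \approx 131.18$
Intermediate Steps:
$105 + \frac{35 \left(-3\right)}{-357} \cdot 89 = 105 + \left(-105\right) \left(- \frac{1}{357}\right) 89 = 105 + \frac{5}{17} \cdot 89 = 105 + \frac{445}{17} = \frac{2230}{17}$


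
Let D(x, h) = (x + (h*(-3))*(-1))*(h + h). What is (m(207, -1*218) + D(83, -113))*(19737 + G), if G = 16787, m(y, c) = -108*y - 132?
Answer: 1291780832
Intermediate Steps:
m(y, c) = -132 - 108*y
D(x, h) = 2*h*(x + 3*h) (D(x, h) = (x - 3*h*(-1))*(2*h) = (x + 3*h)*(2*h) = 2*h*(x + 3*h))
(m(207, -1*218) + D(83, -113))*(19737 + G) = ((-132 - 108*207) + 2*(-113)*(83 + 3*(-113)))*(19737 + 16787) = ((-132 - 22356) + 2*(-113)*(83 - 339))*36524 = (-22488 + 2*(-113)*(-256))*36524 = (-22488 + 57856)*36524 = 35368*36524 = 1291780832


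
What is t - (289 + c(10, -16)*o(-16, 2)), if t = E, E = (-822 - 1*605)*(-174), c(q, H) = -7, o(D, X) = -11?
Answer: 247932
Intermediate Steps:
E = 248298 (E = (-822 - 605)*(-174) = -1427*(-174) = 248298)
t = 248298
t - (289 + c(10, -16)*o(-16, 2)) = 248298 - (289 - 7*(-11)) = 248298 - (289 + 77) = 248298 - 1*366 = 248298 - 366 = 247932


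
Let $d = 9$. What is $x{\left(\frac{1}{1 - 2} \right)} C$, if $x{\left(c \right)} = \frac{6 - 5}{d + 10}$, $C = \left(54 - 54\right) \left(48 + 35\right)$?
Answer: $0$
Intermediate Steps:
$C = 0$ ($C = 0 \cdot 83 = 0$)
$x{\left(c \right)} = \frac{1}{19}$ ($x{\left(c \right)} = \frac{6 - 5}{9 + 10} = 1 \cdot \frac{1}{19} = \frac{1}{19}$)
$x{\left(\frac{1}{1 - 2} \right)} C = \frac{1}{19} \cdot 0 = 0$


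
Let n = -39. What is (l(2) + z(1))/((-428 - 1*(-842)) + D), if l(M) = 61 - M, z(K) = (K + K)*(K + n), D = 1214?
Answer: -17/1628 ≈ -0.010442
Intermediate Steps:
z(K) = 2*K*(-39 + K) (z(K) = (K + K)*(K - 39) = (2*K)*(-39 + K) = 2*K*(-39 + K))
(l(2) + z(1))/((-428 - 1*(-842)) + D) = ((61 - 1*2) + 2*1*(-39 + 1))/((-428 - 1*(-842)) + 1214) = ((61 - 2) + 2*1*(-38))/((-428 + 842) + 1214) = (59 - 76)/(414 + 1214) = -17/1628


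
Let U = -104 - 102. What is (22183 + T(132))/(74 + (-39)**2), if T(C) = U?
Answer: 21977/1595 ≈ 13.779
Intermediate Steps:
U = -206
T(C) = -206
(22183 + T(132))/(74 + (-39)**2) = (22183 - 206)/(74 + (-39)**2) = 21977/(74 + 1521) = 21977/1595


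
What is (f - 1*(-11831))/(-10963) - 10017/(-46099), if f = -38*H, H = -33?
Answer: -493389044/505383337 ≈ -0.97627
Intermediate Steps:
f = 1254 (f = -38*(-33) = 1254)
(f - 1*(-11831))/(-10963) - 10017/(-46099) = (1254 - 1*(-11831))/(-10963) - 10017/(-46099) = (1254 + 11831)*(-1/10963) - 10017*(-1/46099) = 13085*(-1/10963) + 10017/46099 = -13085/10963 + 10017/46099 = -493389044/505383337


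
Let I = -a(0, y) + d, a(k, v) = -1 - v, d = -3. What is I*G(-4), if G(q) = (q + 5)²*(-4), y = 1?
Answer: 4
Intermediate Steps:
G(q) = -4*(5 + q)² (G(q) = (5 + q)²*(-4) = -4*(5 + q)²)
I = -1 (I = -(-1 - 1*1) - 3 = -(-1 - 1) - 3 = -1*(-2) - 3 = 2 - 3 = -1)
I*G(-4) = -(-4)*(5 - 4)² = -(-4)*1² = -(-4) = -1*(-4) = 4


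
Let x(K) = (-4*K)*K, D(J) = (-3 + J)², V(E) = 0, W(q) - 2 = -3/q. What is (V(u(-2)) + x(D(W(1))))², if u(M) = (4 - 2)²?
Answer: 1048576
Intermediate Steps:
u(M) = 4 (u(M) = 2² = 4)
W(q) = 2 - 3/q
x(K) = -4*K²
(V(u(-2)) + x(D(W(1))))² = (0 - 4*(-3 + (2 - 3/1))⁴)² = (0 - 4*(-3 + (2 - 3*1))⁴)² = (0 - 4*(-3 + (2 - 3))⁴)² = (0 - 4*(-3 - 1)⁴)² = (0 - 4*((-4)²)²)² = (0 - 4*16²)² = (0 - 4*256)² = (0 - 1024)² = (-1024)² = 1048576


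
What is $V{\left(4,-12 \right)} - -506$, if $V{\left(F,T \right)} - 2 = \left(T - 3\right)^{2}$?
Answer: $733$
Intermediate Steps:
$V{\left(F,T \right)} = 2 + \left(-3 + T\right)^{2}$ ($V{\left(F,T \right)} = 2 + \left(T - 3\right)^{2} = 2 + \left(-3 + T\right)^{2}$)
$V{\left(4,-12 \right)} - -506 = \left(2 + \left(-3 - 12\right)^{2}\right) - -506 = \left(2 + \left(-15\right)^{2}\right) + 506 = \left(2 + 225\right) + 506 = 227 + 506 = 733$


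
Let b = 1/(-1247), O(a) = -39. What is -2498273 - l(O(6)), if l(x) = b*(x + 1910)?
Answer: -3115344560/1247 ≈ -2.4983e+6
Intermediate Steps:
b = -1/1247 ≈ -0.00080192
l(x) = -1910/1247 - x/1247 (l(x) = -(x + 1910)/1247 = -(1910 + x)/1247 = -1910/1247 - x/1247)
-2498273 - l(O(6)) = -2498273 - (-1910/1247 - 1/1247*(-39)) = -2498273 - (-1910/1247 + 39/1247) = -2498273 - 1*(-1871/1247) = -2498273 + 1871/1247 = -3115344560/1247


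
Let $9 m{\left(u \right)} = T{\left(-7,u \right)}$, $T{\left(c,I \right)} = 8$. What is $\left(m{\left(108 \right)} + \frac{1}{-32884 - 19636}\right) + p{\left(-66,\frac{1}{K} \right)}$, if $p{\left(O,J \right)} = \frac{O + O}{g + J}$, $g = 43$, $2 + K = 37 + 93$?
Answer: $- \frac{75646267}{34694712} \approx -2.1803$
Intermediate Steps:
$K = 128$ ($K = -2 + \left(37 + 93\right) = -2 + 130 = 128$)
$m{\left(u \right)} = \frac{8}{9}$ ($m{\left(u \right)} = \frac{1}{9} \cdot 8 = \frac{8}{9}$)
$p{\left(O,J \right)} = \frac{2 O}{43 + J}$ ($p{\left(O,J \right)} = \frac{O + O}{43 + J} = \frac{2 O}{43 + J}$)
$\left(m{\left(108 \right)} + \frac{1}{-32884 - 19636}\right) + p{\left(-66,\frac{1}{K} \right)} = \left(\frac{8}{9} + \frac{1}{-32884 - 19636}\right) + 2 \left(-66\right) \frac{1}{43 + \frac{1}{128}} = \left(\frac{8}{9} + \frac{1}{-52520}\right) + 2 \left(-66\right) \frac{1}{43 + \frac{1}{128}} = \left(\frac{8}{9} - \frac{1}{52520}\right) + 2 \left(-66\right) \frac{1}{\frac{5505}{128}} = \frac{420151}{472680} + 2 \left(-66\right) \frac{128}{5505} = \frac{420151}{472680} - \frac{5632}{1835} = - \frac{75646267}{34694712}$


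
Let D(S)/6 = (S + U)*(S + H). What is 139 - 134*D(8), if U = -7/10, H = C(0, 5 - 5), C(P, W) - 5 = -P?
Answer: -380803/5 ≈ -76161.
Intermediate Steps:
C(P, W) = 5 - P
H = 5 (H = 5 - 1*0 = 5 + 0 = 5)
U = -7/10 (U = -7*⅒ = -7/10 ≈ -0.70000)
D(S) = 6*(5 + S)*(-7/10 + S) (D(S) = 6*((S - 7/10)*(S + 5)) = 6*((-7/10 + S)*(5 + S)) = 6*((5 + S)*(-7/10 + S)) = 6*(5 + S)*(-7/10 + S))
139 - 134*D(8) = 139 - 134*(-21 + 6*8² + (129/5)*8) = 139 - 134*(-21 + 6*64 + 1032/5) = 139 - 134*(-21 + 384 + 1032/5) = 139 - 134*2847/5 = 139 - 381498/5 = -380803/5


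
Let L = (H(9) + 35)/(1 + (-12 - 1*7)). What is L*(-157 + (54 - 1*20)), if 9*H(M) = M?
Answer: 246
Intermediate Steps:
H(M) = M/9
L = -2 (L = ((⅑)*9 + 35)/(1 + (-12 - 1*7)) = (1 + 35)/(1 + (-12 - 7)) = 36/(1 - 19) = 36/(-18) = 36*(-1/18) = -2)
L*(-157 + (54 - 1*20)) = -2*(-157 + (54 - 1*20)) = -2*(-157 + (54 - 20)) = -2*(-157 + 34) = -2*(-123) = 246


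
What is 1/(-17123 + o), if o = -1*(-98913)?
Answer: 1/81790 ≈ 1.2226e-5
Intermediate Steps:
o = 98913
1/(-17123 + o) = 1/(-17123 + 98913) = 1/81790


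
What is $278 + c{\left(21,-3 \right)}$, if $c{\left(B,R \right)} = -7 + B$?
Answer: $292$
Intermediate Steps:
$278 + c{\left(21,-3 \right)} = 278 + \left(-7 + 21\right) = 278 + 14 = 292$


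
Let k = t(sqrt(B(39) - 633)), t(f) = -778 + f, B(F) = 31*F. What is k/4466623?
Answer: -754/4466623 ≈ -0.00016881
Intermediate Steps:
k = -754 (k = -778 + sqrt(31*39 - 633) = -778 + sqrt(1209 - 633) = -778 + sqrt(576) = -778 + 24 = -754)
k/4466623 = -754/4466623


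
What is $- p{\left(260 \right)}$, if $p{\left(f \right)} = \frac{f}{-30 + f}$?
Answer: $- \frac{26}{23} \approx -1.1304$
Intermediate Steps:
$- p{\left(260 \right)} = - \frac{260}{-30 + 260} = - \frac{260}{230} = \left(-1\right) \frac{26}{23} = - \frac{26}{23}$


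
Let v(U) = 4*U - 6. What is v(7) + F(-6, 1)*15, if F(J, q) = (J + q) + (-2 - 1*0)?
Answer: -83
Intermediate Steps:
v(U) = -6 + 4*U
F(J, q) = -2 + J + q (F(J, q) = (J + q) + (-2 + 0) = (J + q) - 2 = -2 + J + q)
v(7) + F(-6, 1)*15 = (-6 + 4*7) + (-2 - 6 + 1)*15 = (-6 + 28) - 7*15 = 22 - 105 = -83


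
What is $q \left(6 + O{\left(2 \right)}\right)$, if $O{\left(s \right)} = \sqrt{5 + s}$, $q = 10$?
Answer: $60 + 10 \sqrt{7} \approx 86.458$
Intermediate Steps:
$q \left(6 + O{\left(2 \right)}\right) = 10 \left(6 + \sqrt{5 + 2}\right) = 10 \left(6 + \sqrt{7}\right) = 60 + 10 \sqrt{7}$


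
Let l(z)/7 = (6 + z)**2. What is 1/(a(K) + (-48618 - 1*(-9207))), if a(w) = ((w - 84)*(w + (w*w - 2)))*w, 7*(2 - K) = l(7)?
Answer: 1/1161899829 ≈ 8.6066e-10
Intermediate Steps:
l(z) = 7*(6 + z)**2
K = -167 (K = 2 - (6 + 7)**2 = 2 - 13**2 = 2 - 169 = -167)
a(w) = w*(-84 + w)*(-2 + w + w**2) (a(w) = ((-84 + w)*(w + (w**2 - 2)))*w = ((-84 + w)*(w + (-2 + w**2)))*w = ((-84 + w)*(-2 + w + w**2))*w = w*(-84 + w)*(-2 + w + w**2))
1/(a(K) + (-48618 - 1*(-9207))) = 1/(-167*(168 + (-167)**3 - 86*(-167) - 83*(-167)**2) + (-48618 - 1*(-9207))) = 1/(-167*(168 - 4657463 + 14362 - 83*27889) + (-48618 + 9207)) = 1/(-167*(168 - 4657463 + 14362 - 2314787) - 39411) = 1/(-167*(-6957720) - 39411) = 1/(1161939240 - 39411) = 1/1161899829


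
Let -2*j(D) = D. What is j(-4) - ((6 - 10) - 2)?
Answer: 8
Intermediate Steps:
j(D) = -D/2
j(-4) - ((6 - 10) - 2) = -1/2*(-4) - ((6 - 10) - 2) = 2 - (-4 - 2) = 2 - 1*(-6) = 2 + 6 = 8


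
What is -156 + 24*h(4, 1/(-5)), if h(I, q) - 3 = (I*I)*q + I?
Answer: -324/5 ≈ -64.800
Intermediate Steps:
h(I, q) = 3 + I + q*I² (h(I, q) = 3 + ((I*I)*q + I) = 3 + (I²*q + I) = 3 + (q*I² + I) = 3 + (I + q*I²) = 3 + I + q*I²)
-156 + 24*h(4, 1/(-5)) = -156 + 24*(3 + 4 + 4²/(-5)) = -156 + 24*(3 + 4 - ⅕*16) = -156 + 24*(3 + 4 - 16/5) = -156 + 24*(19/5) = -156 + 456/5 = -324/5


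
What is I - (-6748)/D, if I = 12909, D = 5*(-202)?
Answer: 6515671/505 ≈ 12902.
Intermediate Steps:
D = -1010
I - (-6748)/D = 12909 - (-6748)/(-1010) = 12909 - (-6748)*(-1)/1010 = 12909 - 1*3374/505 = 12909 - 3374/505 = 6515671/505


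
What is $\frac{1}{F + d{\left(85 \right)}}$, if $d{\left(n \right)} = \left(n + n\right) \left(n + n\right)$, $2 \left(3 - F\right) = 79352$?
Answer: $- \frac{1}{10773} \approx -9.2825 \cdot 10^{-5}$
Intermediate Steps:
$F = -39673$ ($F = 3 - 39676 = -39673$)
$d{\left(n \right)} = 4 n^{2}$ ($d{\left(n \right)} = 2 n 2 n = 4 n^{2}$)
$\frac{1}{F + d{\left(85 \right)}} = \frac{1}{-39673 + 4 \cdot 85^{2}} = \frac{1}{-39673 + 4 \cdot 7225} = \frac{1}{-39673 + 28900} = \frac{1}{-10773} = - \frac{1}{10773}$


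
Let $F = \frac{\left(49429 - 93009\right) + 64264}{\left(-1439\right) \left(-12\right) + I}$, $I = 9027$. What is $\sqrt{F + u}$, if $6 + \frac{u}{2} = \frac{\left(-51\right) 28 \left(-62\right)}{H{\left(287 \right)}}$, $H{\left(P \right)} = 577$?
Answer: $\frac{2 \sqrt{17015549333331630}}{15172215} \approx 17.195$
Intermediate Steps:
$u = \frac{170148}{577}$ ($u = -12 + 2 \frac{\left(-51\right) 28 \left(-62\right)}{577} = -12 + 2 \left(-1428\right) \left(-62\right) \frac{1}{577} = -12 + 2 \cdot 88536 \cdot \frac{1}{577} = -12 + 2 \cdot \frac{88536}{577} = -12 + \frac{177072}{577} = \frac{170148}{577} \approx 294.88$)
$F = \frac{20684}{26295}$ ($F = \frac{\left(49429 - 93009\right) + 64264}{\left(-1439\right) \left(-12\right) + 9027} = \frac{-43580 + 64264}{17268 + 9027} = \frac{20684}{26295} \approx 0.78661$)
$\sqrt{F + u} = \sqrt{\frac{20684}{26295} + \frac{170148}{577}} = \sqrt{\frac{4485976328}{15172215}} = \frac{2 \sqrt{17015549333331630}}{15172215}$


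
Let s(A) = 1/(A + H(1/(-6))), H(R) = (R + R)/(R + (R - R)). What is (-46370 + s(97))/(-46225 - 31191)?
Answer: 4590629/7664184 ≈ 0.59897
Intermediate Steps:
H(R) = 2 (H(R) = (2*R)/(R + 0) = (2*R)/R = 2)
s(A) = 1/(2 + A) (s(A) = 1/(A + 2) = 1/(2 + A))
(-46370 + s(97))/(-46225 - 31191) = (-46370 + 1/(2 + 97))/(-46225 - 31191) = (-46370 + 1/99)/(-77416) = (-46370 + 1/99)*(-1/77416) = -4590629/99*(-1/77416) = 4590629/7664184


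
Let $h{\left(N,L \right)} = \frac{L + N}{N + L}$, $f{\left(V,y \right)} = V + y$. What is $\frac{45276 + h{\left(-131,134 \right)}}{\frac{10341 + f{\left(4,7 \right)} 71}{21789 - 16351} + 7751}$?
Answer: $\frac{123108163}{21080530} \approx 5.8399$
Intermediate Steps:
$h{\left(N,L \right)} = 1$ ($h{\left(N,L \right)} = \frac{L + N}{L + N} = 1$)
$\frac{45276 + h{\left(-131,134 \right)}}{\frac{10341 + f{\left(4,7 \right)} 71}{21789 - 16351} + 7751} = \frac{45276 + 1}{\frac{10341 + \left(4 + 7\right) 71}{21789 - 16351} + 7751} = \frac{45277}{\frac{10341 + 11 \cdot 71}{5438} + 7751} = \frac{45277}{\left(10341 + 781\right) \frac{1}{5438} + 7751} = \frac{45277}{11122 \cdot \frac{1}{5438} + 7751} = \frac{45277}{\frac{5561}{2719} + 7751} = \frac{45277}{\frac{21080530}{2719}} = 45277 \cdot \frac{2719}{21080530} = \frac{123108163}{21080530}$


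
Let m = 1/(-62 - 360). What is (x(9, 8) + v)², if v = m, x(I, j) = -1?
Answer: 178929/178084 ≈ 1.0047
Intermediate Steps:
m = -1/422 (m = 1/(-422) = -1/422 ≈ -0.0023697)
v = -1/422 ≈ -0.0023697
(x(9, 8) + v)² = (-1 - 1/422)² = (-423/422)² = 178929/178084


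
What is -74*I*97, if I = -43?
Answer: 308654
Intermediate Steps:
-74*I*97 = -74*(-43)*97 = 3182*97 = 308654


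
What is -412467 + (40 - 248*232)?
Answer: -469963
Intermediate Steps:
-412467 + (40 - 248*232) = -412467 + (40 - 57536) = -412467 - 57496 = -469963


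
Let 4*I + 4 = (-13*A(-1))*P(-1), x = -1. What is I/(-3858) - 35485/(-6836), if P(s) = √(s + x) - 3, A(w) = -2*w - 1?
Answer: 136841315/26373288 + 13*I*√2/15432 ≈ 5.1886 + 0.0011913*I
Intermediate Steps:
A(w) = -1 - 2*w
P(s) = -3 + √(-1 + s) (P(s) = √(s - 1) - 3 = √(-1 + s) - 3 = -3 + √(-1 + s))
I = 35/4 - 13*I*√2/4 (I = -1 + ((-13*(-1 - 2*(-1)))*(-3 + √(-1 - 1)))/4 = -1 + ((-13*(-1 + 2))*(-3 + √(-2)))/4 = -1 + ((-13*1)*(-3 + I*√2))/4 = -1 + (-13*(-3 + I*√2))/4 = -1 + (39 - 13*I*√2)/4 = -1 + (39/4 - 13*I*√2/4) = 35/4 - 13*I*√2/4 ≈ 8.75 - 4.5962*I)
I/(-3858) - 35485/(-6836) = (35/4 - 13*I*√2/4)/(-3858) - 35485/(-6836) = (35/4 - 13*I*√2/4)*(-1/3858) - 35485*(-1/6836) = (-35/15432 + 13*I*√2/15432) + 35485/6836 = 136841315/26373288 + 13*I*√2/15432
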